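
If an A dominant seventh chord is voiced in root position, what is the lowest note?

The root of A dominant seventh (A–C#–E–G) is A; that is the bass in root position.

A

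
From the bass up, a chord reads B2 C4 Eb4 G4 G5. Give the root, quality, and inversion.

C minor-major seventh, third inversion

The distinct note names are B, C, Eb, G. Stacked in thirds they read C–Eb–G–B, which is a minor-major seventh chord on C.
With the seventh (B) in the bass, the chord is in third inversion (figured bass 4/2).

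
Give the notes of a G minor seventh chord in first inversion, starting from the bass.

G minor seventh is G–Bb–D–F. First inversion puts the third (Bb) in the bass, with the remaining tones above: Bb, D, F, G.

Bb, D, F, G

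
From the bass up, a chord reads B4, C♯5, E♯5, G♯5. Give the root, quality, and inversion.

C# dominant seventh, third inversion

The distinct note names are B, C#, E#, G#. Stacked in thirds they read C#–E#–G#–B, which is a dominant seventh chord on C#.
With the seventh (B) in the bass, the chord is in third inversion (figured bass 4/2).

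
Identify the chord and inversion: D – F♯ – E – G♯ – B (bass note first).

The pitch classes D, F#, E, G#, B arrange in thirds as E–G#–B–D–F#: an E dominant ninth chord.
With the seventh (D) in the bass, the chord is in third inversion.

E dominant ninth, third inversion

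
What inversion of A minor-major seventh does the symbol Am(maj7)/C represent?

first inversion

Am(maj7)/C means A minor-major seventh with C in the bass. C is the third of A minor-major seventh (A–C–E–G#), so this is first inversion.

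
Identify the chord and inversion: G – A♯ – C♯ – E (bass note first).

A# diminished seventh, third inversion

Reducing to letter names: G, A#, C#, E. These stack in thirds as A#–C#–E–G — an A# diminished seventh chord.
With the seventh (G) in the bass, the chord is in third inversion (figured bass 4/2).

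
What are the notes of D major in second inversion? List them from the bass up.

D major is D–F#–A. Second inversion puts the fifth (A) in the bass, with the remaining tones above: A, D, F#.

A, D, F#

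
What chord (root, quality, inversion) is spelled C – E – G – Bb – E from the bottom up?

The pitch classes C, E, G, Bb arrange in thirds as C–E–G–Bb: a C dominant seventh chord.
The lowest note is C, the root of the chord, so this is root position (figured bass 7).

C dominant seventh, root position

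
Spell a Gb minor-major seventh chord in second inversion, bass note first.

Gb minor-major seventh is Gb–Bbb–Db–F. Second inversion puts the fifth (Db) in the bass, with the remaining tones above: Db, F, Gb, Bbb.

Db, F, Gb, Bbb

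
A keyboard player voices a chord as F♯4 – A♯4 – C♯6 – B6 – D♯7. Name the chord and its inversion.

B major ninth, second inversion

The pitch classes F#, A#, C#, B, D# arrange in thirds as B–D#–F#–A#–C#: a B major ninth chord.
With the fifth (F#) in the bass, the chord is in second inversion.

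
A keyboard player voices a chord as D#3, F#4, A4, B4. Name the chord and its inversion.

The pitch classes D#, F#, A, B arrange in thirds as B–D#–F#–A: a B dominant seventh chord.
D# is the third of B dominant seventh; third in the bass means first inversion (figured bass 6/5).

B dominant seventh, first inversion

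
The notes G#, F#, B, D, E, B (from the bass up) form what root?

Reordering G#, F#, B, D, E into stacked thirds gives E–G#–B–D–F#; the bottom of that stack, E, is the root.

E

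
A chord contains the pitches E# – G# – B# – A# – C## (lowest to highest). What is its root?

The distinct letter names are E#, G#, B#, A#, C##. Arranged as a stack of thirds they read A#–C##–E#–G#–B#, so A# is the root (an A# dominant ninth chord).

A#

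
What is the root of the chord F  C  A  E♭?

Reordering F, C, A, Eb into stacked thirds gives F–A–C–Eb; the bottom of that stack, F, is the root.

F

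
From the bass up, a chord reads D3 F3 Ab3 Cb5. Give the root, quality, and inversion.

D diminished seventh, root position

The distinct note names are D, F, Ab, Cb. Stacked in thirds they read D–F–Ab–Cb, which is a diminished seventh chord on D.
The lowest note is D, the root of the chord, so this is root position (figured bass 7).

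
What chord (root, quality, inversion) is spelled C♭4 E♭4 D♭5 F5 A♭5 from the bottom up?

Db dominant ninth, third inversion

The pitch classes Cb, Eb, Db, F, Ab arrange in thirds as Db–F–Ab–Cb–Eb: a Db dominant ninth chord.
Cb is the seventh of Db dominant ninth; seventh in the bass means third inversion.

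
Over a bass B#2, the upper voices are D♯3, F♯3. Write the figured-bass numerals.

The notes B#, D#, F# stack in thirds as B#–D#–F# — a B# diminished triad. The bass B# is the root, so this is root position: figured 5/3.

5/3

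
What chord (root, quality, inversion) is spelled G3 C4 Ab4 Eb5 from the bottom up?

Ab major seventh, third inversion

Reducing to letter names: G, C, Ab, Eb. These stack in thirds as Ab–C–Eb–G — an Ab major seventh chord.
With the seventh (G) in the bass, the chord is in third inversion (figured bass 4/2).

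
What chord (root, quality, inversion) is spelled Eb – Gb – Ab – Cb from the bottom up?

Ab minor seventh, second inversion

The distinct note names are Eb, Gb, Ab, Cb. Stacked in thirds they read Ab–Cb–Eb–Gb, which is a minor seventh chord on Ab.
With the fifth (Eb) in the bass, the chord is in second inversion (figured bass 4/3).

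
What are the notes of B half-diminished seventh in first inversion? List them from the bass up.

B half-diminished seventh is B–D–F–A. First inversion puts the third (D) in the bass, with the remaining tones above: D, F, A, B.

D, F, A, B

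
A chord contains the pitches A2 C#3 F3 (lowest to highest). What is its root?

F

The distinct letter names are A, C#, F. Arranged as a stack of thirds they read F–A–C#, so F is the root (an F augmented triad).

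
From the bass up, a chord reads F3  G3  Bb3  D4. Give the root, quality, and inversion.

The pitch classes F, G, Bb, D arrange in thirds as G–Bb–D–F: a G minor seventh chord.
F is the seventh of G minor seventh; seventh in the bass means third inversion (figured bass 4/2).

G minor seventh, third inversion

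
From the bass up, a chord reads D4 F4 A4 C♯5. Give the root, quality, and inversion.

The distinct note names are D, F, A, C#. Stacked in thirds they read D–F–A–C#, which is a minor-major seventh chord on D.
D is the root of D minor-major seventh; root in the bass means root position (figured bass 7).

D minor-major seventh, root position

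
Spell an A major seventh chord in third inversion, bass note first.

Spelling A major seventh: A–C#–E–G#. In third inversion the seventh is bass, giving G#, A, C#, E from the bottom.

G#, A, C#, E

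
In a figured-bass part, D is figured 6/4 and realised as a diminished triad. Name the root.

G#

The figures 6/4 mean the fifth of the chord is in the bass. If D is the fifth of a diminished triad, the root is G# (chord tones G#–B–D).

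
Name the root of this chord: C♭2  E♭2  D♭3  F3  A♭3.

Db

Cb, Eb, Db, F, Ab are the tones of a Db dominant ninth chord (Db–F–Ab–Cb–Eb), making Db the root.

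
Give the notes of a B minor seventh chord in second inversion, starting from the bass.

Spelling B minor seventh: B–D–F#–A. In second inversion the fifth is bass, giving F#, A, B, D from the bottom.

F#, A, B, D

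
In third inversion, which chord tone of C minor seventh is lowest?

The seventh of C minor seventh (C–Eb–G–Bb) is Bb; that is the bass in third inversion.

Bb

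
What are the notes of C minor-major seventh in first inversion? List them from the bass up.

Eb, G, B, C

C minor-major seventh is C–Eb–G–B. First inversion puts the third (Eb) in the bass, with the remaining tones above: Eb, G, B, C.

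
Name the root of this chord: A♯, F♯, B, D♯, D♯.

B

The distinct letter names are A#, F#, B, D#. Arranged as a stack of thirds they read B–D#–F#–A#, so B is the root (a B major seventh chord).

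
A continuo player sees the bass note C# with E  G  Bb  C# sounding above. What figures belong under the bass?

7

The notes C#, E, G, Bb stack in thirds as C#–E–G–Bb — a C# diminished seventh chord. The bass C# is the root, so this is root position: figured 7.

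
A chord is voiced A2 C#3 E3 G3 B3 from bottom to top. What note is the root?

Reordering A, C#, E, G, B into stacked thirds gives A–C#–E–G–B; the bottom of that stack, A, is the root.

A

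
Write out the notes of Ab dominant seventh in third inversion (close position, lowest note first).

Gb, Ab, C, Eb

The chord tones are Ab–C–Eb–Gb. With the seventh (Gb) lowest for third inversion: Gb, Ab, C, Eb.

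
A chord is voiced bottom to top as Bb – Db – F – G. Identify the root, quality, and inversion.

G half-diminished seventh, first inversion

The distinct note names are Bb, Db, F, G. Stacked in thirds they read G–Bb–Db–F, which is a half-diminished seventh chord on G.
With the third (Bb) in the bass, the chord is in first inversion (figured bass 6/5).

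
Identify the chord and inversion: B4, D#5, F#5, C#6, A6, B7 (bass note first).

The distinct note names are B, D#, F#, C#, A. Stacked in thirds they read B–D#–F#–A–C#, which is a dominant ninth chord on B.
The lowest note is B, the root of the chord, so this is root position.

B dominant ninth, root position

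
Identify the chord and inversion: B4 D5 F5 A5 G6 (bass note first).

Reducing to letter names: B, D, F, A, G. These stack in thirds as G–B–D–F–A — a G dominant ninth chord.
B is the third of G dominant ninth; third in the bass means first inversion.

G dominant ninth, first inversion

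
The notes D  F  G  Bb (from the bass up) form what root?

Reordering D, F, G, Bb into stacked thirds gives G–Bb–D–F; the bottom of that stack, G, is the root.

G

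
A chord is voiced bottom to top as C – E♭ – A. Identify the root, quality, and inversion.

The distinct note names are C, Eb, A. Stacked in thirds they read A–C–Eb, which is a diminished triad on A.
With the third (C) in the bass, the chord is in first inversion (figured bass 6).

A diminished, first inversion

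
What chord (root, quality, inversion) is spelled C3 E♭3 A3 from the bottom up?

A diminished, first inversion

The pitch classes C, Eb, A arrange in thirds as A–C–Eb: an A diminished triad.
With the third (C) in the bass, the chord is in first inversion (figured bass 6).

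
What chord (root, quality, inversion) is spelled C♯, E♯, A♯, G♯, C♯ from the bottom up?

The pitch classes C#, E#, A#, G# arrange in thirds as A#–C#–E#–G#: an A# minor seventh chord.
With the third (C#) in the bass, the chord is in first inversion (figured bass 6/5).

A# minor seventh, first inversion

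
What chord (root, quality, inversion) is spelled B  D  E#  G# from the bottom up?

Reducing to letter names: B, D, E#, G#. These stack in thirds as E#–G#–B–D — an E# diminished seventh chord.
With the fifth (B) in the bass, the chord is in second inversion (figured bass 4/3).

E# diminished seventh, second inversion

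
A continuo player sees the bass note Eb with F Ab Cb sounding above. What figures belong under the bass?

4/2

The notes Eb, F, Ab, Cb stack in thirds as F–Ab–Cb–Eb — an F half-diminished seventh chord. The bass Eb is the seventh, so this is third inversion: figured 4/2.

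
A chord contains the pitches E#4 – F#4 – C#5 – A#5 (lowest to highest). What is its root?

The distinct letter names are E#, F#, C#, A#. Arranged as a stack of thirds they read F#–A#–C#–E#, so F# is the root (an F# major seventh chord).

F#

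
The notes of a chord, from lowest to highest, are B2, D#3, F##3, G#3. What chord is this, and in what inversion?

G# minor-major seventh, first inversion

Reducing to letter names: B, D#, F##, G#. These stack in thirds as G#–B–D#–F## — a G# minor-major seventh chord.
The lowest note is B, the third of the chord, so this is first inversion (figured bass 6/5).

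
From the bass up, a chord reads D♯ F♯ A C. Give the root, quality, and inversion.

D# diminished seventh, root position

The pitch classes D#, F#, A, C arrange in thirds as D#–F#–A–C: a D# diminished seventh chord.
D# is the root of D# diminished seventh; root in the bass means root position (figured bass 7).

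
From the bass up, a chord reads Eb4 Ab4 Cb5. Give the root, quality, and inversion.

The pitch classes Eb, Ab, Cb arrange in thirds as Ab–Cb–Eb: an Ab minor triad.
The lowest note is Eb, the fifth of the chord, so this is second inversion (figured bass 6/4).

Ab minor, second inversion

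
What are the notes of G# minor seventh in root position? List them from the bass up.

G#, B, D#, F#

Spelling G# minor seventh: G#–B–D#–F#. In root position the root is bass, giving G#, B, D#, F# from the bottom.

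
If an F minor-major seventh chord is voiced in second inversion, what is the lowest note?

C

F minor-major seventh is F–Ab–C–E. Second inversion places the fifth in the bass: C.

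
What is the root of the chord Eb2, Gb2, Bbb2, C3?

The distinct letter names are Eb, Gb, Bbb, C. Arranged as a stack of thirds they read C–Eb–Gb–Bbb, so C is the root (a C diminished seventh chord).

C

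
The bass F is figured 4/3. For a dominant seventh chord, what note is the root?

The figures 4/3 mean the fifth of the chord is in the bass. If F is the fifth of a dominant seventh chord, the root is Bb (chord tones Bb–D–F–Ab).

Bb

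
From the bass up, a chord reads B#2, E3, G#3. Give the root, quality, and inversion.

E augmented, second inversion

The distinct note names are B#, E, G#. Stacked in thirds they read E–G#–B#, which is an augmented triad on E.
With the fifth (B#) in the bass, the chord is in second inversion (figured bass 6/4).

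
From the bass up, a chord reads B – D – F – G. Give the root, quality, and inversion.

G dominant seventh, first inversion

Reducing to letter names: B, D, F, G. These stack in thirds as G–B–D–F — a G dominant seventh chord.
The lowest note is B, the third of the chord, so this is first inversion (figured bass 6/5).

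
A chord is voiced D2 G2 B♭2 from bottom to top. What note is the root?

G

The distinct letter names are D, G, Bb. Arranged as a stack of thirds they read G–Bb–D, so G is the root (a G minor triad).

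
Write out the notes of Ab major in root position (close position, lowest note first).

The chord tones are Ab–C–Eb. With the root (Ab) lowest for root position: Ab, C, Eb.

Ab, C, Eb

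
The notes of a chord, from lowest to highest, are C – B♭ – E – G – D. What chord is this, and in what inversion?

C dominant ninth, root position

The pitch classes C, Bb, E, G, D arrange in thirds as C–E–G–Bb–D: a C dominant ninth chord.
With the root (C) in the bass, the chord is in root position.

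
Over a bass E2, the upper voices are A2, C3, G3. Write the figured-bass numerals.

The notes E, A, C, G stack in thirds as A–C–E–G — an A minor seventh chord. The bass E is the fifth, so this is second inversion: figured 4/3.

4/3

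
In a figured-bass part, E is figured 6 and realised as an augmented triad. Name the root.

The figures 6 mean the third of the chord is in the bass. If E is the third of an augmented triad, the root is C (chord tones C–E–G#).

C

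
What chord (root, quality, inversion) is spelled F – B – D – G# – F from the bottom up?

The pitch classes F, B, D, G# arrange in thirds as G#–B–D–F: a G# diminished seventh chord.
With the seventh (F) in the bass, the chord is in third inversion (figured bass 4/2).

G# diminished seventh, third inversion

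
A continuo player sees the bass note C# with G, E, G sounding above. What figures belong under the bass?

The notes C#, G, E stack in thirds as C#–E–G — a C# diminished triad. The bass C# is the root, so this is root position: figured 5/3.

5/3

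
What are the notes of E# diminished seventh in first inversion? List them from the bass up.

G#, B, D, E#

The chord tones are E#–G#–B–D. With the third (G#) lowest for first inversion: G#, B, D, E#.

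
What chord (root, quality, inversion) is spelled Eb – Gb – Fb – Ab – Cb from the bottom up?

Fb major ninth, third inversion

The pitch classes Eb, Gb, Fb, Ab, Cb arrange in thirds as Fb–Ab–Cb–Eb–Gb: an Fb major ninth chord.
With the seventh (Eb) in the bass, the chord is in third inversion.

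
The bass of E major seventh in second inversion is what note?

In second inversion the fifth is lowest. For E major seventh (E–G#–B–D#) that is B.

B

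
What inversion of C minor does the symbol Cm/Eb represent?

first inversion

Cm/Eb means C minor with Eb in the bass. Eb is the third of C minor (C–Eb–G), so this is first inversion.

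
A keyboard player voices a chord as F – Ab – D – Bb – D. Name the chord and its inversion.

The pitch classes F, Ab, D, Bb arrange in thirds as Bb–D–F–Ab: a Bb dominant seventh chord.
The lowest note is F, the fifth of the chord, so this is second inversion (figured bass 4/3).

Bb dominant seventh, second inversion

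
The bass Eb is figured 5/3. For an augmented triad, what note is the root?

The figures 5/3 mean the root of the chord is in the bass. If Eb is the root of an augmented triad, the root is Eb (chord tones Eb–G–B).

Eb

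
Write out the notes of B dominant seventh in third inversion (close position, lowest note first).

A, B, D#, F#

The chord tones are B–D#–F#–A. With the seventh (A) lowest for third inversion: A, B, D#, F#.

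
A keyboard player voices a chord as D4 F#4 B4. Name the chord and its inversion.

Reducing to letter names: D, F#, B. These stack in thirds as B–D–F# — a B minor triad.
D is the third of B minor; third in the bass means first inversion (figured bass 6).

B minor, first inversion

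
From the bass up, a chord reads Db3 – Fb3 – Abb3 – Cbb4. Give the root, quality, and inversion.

The pitch classes Db, Fb, Abb, Cbb arrange in thirds as Db–Fb–Abb–Cbb: a Db diminished seventh chord.
The lowest note is Db, the root of the chord, so this is root position (figured bass 7).

Db diminished seventh, root position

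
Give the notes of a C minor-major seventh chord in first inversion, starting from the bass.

Eb, G, B, C

Spelling C minor-major seventh: C–Eb–G–B. In first inversion the third is bass, giving Eb, G, B, C from the bottom.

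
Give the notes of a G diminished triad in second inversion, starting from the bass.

Spelling G diminished: G–Bb–Db. In second inversion the fifth is bass, giving Db, G, Bb from the bottom.

Db, G, Bb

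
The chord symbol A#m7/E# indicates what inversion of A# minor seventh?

second inversion

A#m7/E# means A# minor seventh with E# in the bass. E# is the fifth of A# minor seventh (A#–C#–E#–G#), so this is second inversion.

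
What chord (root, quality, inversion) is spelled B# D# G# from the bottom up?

G# major, first inversion

The distinct note names are B#, D#, G#. Stacked in thirds they read G#–B#–D#, which is a major triad on G#.
The lowest note is B#, the third of the chord, so this is first inversion (figured bass 6).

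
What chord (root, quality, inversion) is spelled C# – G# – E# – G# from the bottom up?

C# major, root position

Reducing to letter names: C#, G#, E#. These stack in thirds as C#–E#–G# — a C# major triad.
C# is the root of C# major; root in the bass means root position (figured bass 5/3).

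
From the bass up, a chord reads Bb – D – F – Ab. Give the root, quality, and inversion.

Bb dominant seventh, root position

Reducing to letter names: Bb, D, F, Ab. These stack in thirds as Bb–D–F–Ab — a Bb dominant seventh chord.
With the root (Bb) in the bass, the chord is in root position (figured bass 7).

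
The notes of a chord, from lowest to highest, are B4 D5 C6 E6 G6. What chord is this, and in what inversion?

C major ninth, third inversion

Reducing to letter names: B, D, C, E, G. These stack in thirds as C–E–G–B–D — a C major ninth chord.
B is the seventh of C major ninth; seventh in the bass means third inversion.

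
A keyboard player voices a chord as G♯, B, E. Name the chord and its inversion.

Reducing to letter names: G#, B, E. These stack in thirds as E–G#–B — an E major triad.
With the third (G#) in the bass, the chord is in first inversion (figured bass 6).

E major, first inversion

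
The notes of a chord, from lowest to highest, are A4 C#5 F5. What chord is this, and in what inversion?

The distinct note names are A, C#, F. Stacked in thirds they read F–A–C#, which is an augmented triad on F.
A is the third of F augmented; third in the bass means first inversion (figured bass 6).

F augmented, first inversion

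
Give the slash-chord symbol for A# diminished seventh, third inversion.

A#dim7/G

Third inversion of A# diminished seventh has the seventh (G) in the bass. As a slash chord: A#dim7/G.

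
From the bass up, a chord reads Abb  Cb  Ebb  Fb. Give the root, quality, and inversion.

Fb minor seventh, first inversion

The pitch classes Abb, Cb, Ebb, Fb arrange in thirds as Fb–Abb–Cb–Ebb: an Fb minor seventh chord.
With the third (Abb) in the bass, the chord is in first inversion (figured bass 6/5).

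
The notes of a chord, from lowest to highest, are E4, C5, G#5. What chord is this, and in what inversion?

The distinct note names are E, C, G#. Stacked in thirds they read C–E–G#, which is an augmented triad on C.
E is the third of C augmented; third in the bass means first inversion (figured bass 6).

C augmented, first inversion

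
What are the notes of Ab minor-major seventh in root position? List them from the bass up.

Ab minor-major seventh is Ab–Cb–Eb–G. Root position puts the root (Ab) in the bass, with the remaining tones above: Ab, Cb, Eb, G.

Ab, Cb, Eb, G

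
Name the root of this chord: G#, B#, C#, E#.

Reordering G#, B#, C#, E# into stacked thirds gives C#–E#–G#–B#; the bottom of that stack, C#, is the root.

C#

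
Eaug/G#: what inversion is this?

first inversion

Eaug/G# means E augmented with G# in the bass. G# is the third of E augmented (E–G#–B#), so this is first inversion.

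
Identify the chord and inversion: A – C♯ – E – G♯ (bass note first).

The pitch classes A, C#, E, G# arrange in thirds as A–C#–E–G#: an A major seventh chord.
With the root (A) in the bass, the chord is in root position (figured bass 7).

A major seventh, root position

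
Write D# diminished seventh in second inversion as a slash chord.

Second inversion of D# diminished seventh has the fifth (A) in the bass. As a slash chord: D#dim7/A.

D#dim7/A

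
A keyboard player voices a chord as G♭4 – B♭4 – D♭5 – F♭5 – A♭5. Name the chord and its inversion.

Reducing to letter names: Gb, Bb, Db, Fb, Ab. These stack in thirds as Gb–Bb–Db–Fb–Ab — a Gb dominant ninth chord.
Gb is the root of Gb dominant ninth; root in the bass means root position.

Gb dominant ninth, root position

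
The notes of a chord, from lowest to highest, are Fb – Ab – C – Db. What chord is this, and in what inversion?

Db minor-major seventh, first inversion

Reducing to letter names: Fb, Ab, C, Db. These stack in thirds as Db–Fb–Ab–C — a Db minor-major seventh chord.
Fb is the third of Db minor-major seventh; third in the bass means first inversion (figured bass 6/5).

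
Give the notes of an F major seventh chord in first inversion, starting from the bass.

Spelling F major seventh: F–A–C–E. In first inversion the third is bass, giving A, C, E, F from the bottom.

A, C, E, F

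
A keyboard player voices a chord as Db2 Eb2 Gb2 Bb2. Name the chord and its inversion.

Reducing to letter names: Db, Eb, Gb, Bb. These stack in thirds as Eb–Gb–Bb–Db — an Eb minor seventh chord.
With the seventh (Db) in the bass, the chord is in third inversion (figured bass 4/2).

Eb minor seventh, third inversion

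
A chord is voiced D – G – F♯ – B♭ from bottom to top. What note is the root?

Reordering D, G, F#, Bb into stacked thirds gives G–Bb–D–F#; the bottom of that stack, G, is the root.

G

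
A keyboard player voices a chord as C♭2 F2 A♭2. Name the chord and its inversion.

The pitch classes Cb, F, Ab arrange in thirds as F–Ab–Cb: an F diminished triad.
The lowest note is Cb, the fifth of the chord, so this is second inversion (figured bass 6/4).

F diminished, second inversion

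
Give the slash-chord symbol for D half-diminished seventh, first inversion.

Dø7/F

First inversion of D half-diminished seventh has the third (F) in the bass. As a slash chord: Dø7/F.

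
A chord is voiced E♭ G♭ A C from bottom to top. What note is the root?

Eb, Gb, A, C are the tones of an A diminished seventh chord (A–C–Eb–Gb), making A the root.

A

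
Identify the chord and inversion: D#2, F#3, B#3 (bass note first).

B# diminished, first inversion

Reducing to letter names: D#, F#, B#. These stack in thirds as B#–D#–F# — a B# diminished triad.
The lowest note is D#, the third of the chord, so this is first inversion (figured bass 6).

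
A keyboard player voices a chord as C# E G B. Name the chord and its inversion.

C# half-diminished seventh, root position

The distinct note names are C#, E, G, B. Stacked in thirds they read C#–E–G–B, which is a half-diminished seventh chord on C#.
With the root (C#) in the bass, the chord is in root position (figured bass 7).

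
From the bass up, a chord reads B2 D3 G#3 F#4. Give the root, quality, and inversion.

The pitch classes B, D, G#, F# arrange in thirds as G#–B–D–F#: a G# half-diminished seventh chord.
B is the third of G# half-diminished seventh; third in the bass means first inversion (figured bass 6/5).

G# half-diminished seventh, first inversion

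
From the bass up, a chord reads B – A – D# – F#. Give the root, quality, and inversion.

The distinct note names are B, A, D#, F#. Stacked in thirds they read B–D#–F#–A, which is a dominant seventh chord on B.
With the root (B) in the bass, the chord is in root position (figured bass 7).

B dominant seventh, root position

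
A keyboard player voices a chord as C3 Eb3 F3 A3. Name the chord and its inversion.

The pitch classes C, Eb, F, A arrange in thirds as F–A–C–Eb: an F dominant seventh chord.
With the fifth (C) in the bass, the chord is in second inversion (figured bass 4/3).

F dominant seventh, second inversion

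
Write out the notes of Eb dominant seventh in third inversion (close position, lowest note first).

Db, Eb, G, Bb

Spelling Eb dominant seventh: Eb–G–Bb–Db. In third inversion the seventh is bass, giving Db, Eb, G, Bb from the bottom.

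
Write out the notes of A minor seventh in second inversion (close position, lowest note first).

The chord tones are A–C–E–G. With the fifth (E) lowest for second inversion: E, G, A, C.

E, G, A, C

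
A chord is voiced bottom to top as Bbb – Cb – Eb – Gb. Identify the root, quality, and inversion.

Cb dominant seventh, third inversion

The pitch classes Bbb, Cb, Eb, Gb arrange in thirds as Cb–Eb–Gb–Bbb: a Cb dominant seventh chord.
With the seventh (Bbb) in the bass, the chord is in third inversion (figured bass 4/2).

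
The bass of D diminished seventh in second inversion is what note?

Ab

D diminished seventh is D–F–Ab–Cb. Second inversion places the fifth in the bass: Ab.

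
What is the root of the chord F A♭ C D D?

The distinct letter names are F, Ab, C, D. Arranged as a stack of thirds they read D–F–Ab–C, so D is the root (a D half-diminished seventh chord).

D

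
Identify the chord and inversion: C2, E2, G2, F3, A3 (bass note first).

The distinct note names are C, E, G, F, A. Stacked in thirds they read F–A–C–E–G, which is a major ninth chord on F.
With the fifth (C) in the bass, the chord is in second inversion.

F major ninth, second inversion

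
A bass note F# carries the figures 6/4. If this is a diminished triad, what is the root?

The figures 6/4 mean the fifth of the chord is in the bass. If F# is the fifth of a diminished triad, the root is B# (chord tones B#–D#–F#).

B#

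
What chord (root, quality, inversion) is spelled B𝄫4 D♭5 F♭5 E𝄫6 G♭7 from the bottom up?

Ebb major ninth, second inversion

The pitch classes Bbb, Db, Fb, Ebb, Gb arrange in thirds as Ebb–Gb–Bbb–Db–Fb: an Ebb major ninth chord.
Bbb is the fifth of Ebb major ninth; fifth in the bass means second inversion.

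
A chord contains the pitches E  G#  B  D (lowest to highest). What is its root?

E

The distinct letter names are E, G#, B, D. Arranged as a stack of thirds they read E–G#–B–D, so E is the root (an E dominant seventh chord).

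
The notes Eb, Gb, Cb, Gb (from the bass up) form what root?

Cb

Eb, Gb, Cb are the tones of a Cb major triad (Cb–Eb–Gb), making Cb the root.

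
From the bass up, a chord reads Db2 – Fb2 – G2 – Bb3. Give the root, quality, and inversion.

G diminished seventh, second inversion

The pitch classes Db, Fb, G, Bb arrange in thirds as G–Bb–Db–Fb: a G diminished seventh chord.
With the fifth (Db) in the bass, the chord is in second inversion (figured bass 4/3).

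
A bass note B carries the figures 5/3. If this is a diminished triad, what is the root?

The figures 5/3 mean the root of the chord is in the bass. If B is the root of a diminished triad, the root is B (chord tones B–D–F).

B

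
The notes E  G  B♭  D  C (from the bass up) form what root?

E, G, Bb, D, C are the tones of a C dominant ninth chord (C–E–G–Bb–D), making C the root.

C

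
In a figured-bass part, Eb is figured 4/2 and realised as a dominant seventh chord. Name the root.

The figures 4/2 mean the seventh of the chord is in the bass. If Eb is the seventh of a dominant seventh chord, the root is F (chord tones F–A–C–Eb).

F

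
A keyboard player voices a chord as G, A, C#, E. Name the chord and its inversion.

A dominant seventh, third inversion

Reducing to letter names: G, A, C#, E. These stack in thirds as A–C#–E–G — an A dominant seventh chord.
The lowest note is G, the seventh of the chord, so this is third inversion (figured bass 4/2).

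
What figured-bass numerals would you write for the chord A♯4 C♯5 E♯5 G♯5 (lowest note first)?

The notes A#, C#, E#, G# stack in thirds as A#–C#–E#–G# — an A# minor seventh chord. The bass A# is the root, so this is root position: figured 7.

7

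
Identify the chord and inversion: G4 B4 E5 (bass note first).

The distinct note names are G, B, E. Stacked in thirds they read E–G–B, which is a minor triad on E.
With the third (G) in the bass, the chord is in first inversion (figured bass 6).

E minor, first inversion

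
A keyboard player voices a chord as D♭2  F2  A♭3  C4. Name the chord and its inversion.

Db major seventh, root position

The pitch classes Db, F, Ab, C arrange in thirds as Db–F–Ab–C: a Db major seventh chord.
The lowest note is Db, the root of the chord, so this is root position (figured bass 7).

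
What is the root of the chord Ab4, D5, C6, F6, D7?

Ab, D, C, F are the tones of a D half-diminished seventh chord (D–F–Ab–C), making D the root.

D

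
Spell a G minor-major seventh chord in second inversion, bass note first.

D, F#, G, Bb

The chord tones are G–Bb–D–F#. With the fifth (D) lowest for second inversion: D, F#, G, Bb.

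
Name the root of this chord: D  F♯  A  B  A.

The distinct letter names are D, F#, A, B. Arranged as a stack of thirds they read B–D–F#–A, so B is the root (a B minor seventh chord).

B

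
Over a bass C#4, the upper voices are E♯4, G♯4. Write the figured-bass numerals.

5/3

The notes C#, E#, G# stack in thirds as C#–E#–G# — a C# major triad. The bass C# is the root, so this is root position: figured 5/3.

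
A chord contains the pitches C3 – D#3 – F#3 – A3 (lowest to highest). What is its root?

The distinct letter names are C, D#, F#, A. Arranged as a stack of thirds they read D#–F#–A–C, so D# is the root (a D# diminished seventh chord).

D#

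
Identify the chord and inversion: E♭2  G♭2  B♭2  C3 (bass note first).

C half-diminished seventh, first inversion

The distinct note names are Eb, Gb, Bb, C. Stacked in thirds they read C–Eb–Gb–Bb, which is a half-diminished seventh chord on C.
With the third (Eb) in the bass, the chord is in first inversion (figured bass 6/5).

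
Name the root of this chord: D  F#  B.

B

The distinct letter names are D, F#, B. Arranged as a stack of thirds they read B–D–F#, so B is the root (a B minor triad).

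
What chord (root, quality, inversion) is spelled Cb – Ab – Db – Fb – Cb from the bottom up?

Db minor seventh, third inversion

Reducing to letter names: Cb, Ab, Db, Fb. These stack in thirds as Db–Fb–Ab–Cb — a Db minor seventh chord.
Cb is the seventh of Db minor seventh; seventh in the bass means third inversion (figured bass 4/2).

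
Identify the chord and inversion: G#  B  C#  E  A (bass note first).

A major ninth, third inversion

The pitch classes G#, B, C#, E, A arrange in thirds as A–C#–E–G#–B: an A major ninth chord.
G# is the seventh of A major ninth; seventh in the bass means third inversion.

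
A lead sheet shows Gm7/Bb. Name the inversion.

Gm7/Bb means G minor seventh with Bb in the bass. Bb is the third of G minor seventh (G–Bb–D–F), so this is first inversion.

first inversion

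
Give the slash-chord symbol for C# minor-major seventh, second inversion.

C#m(maj7)/G#

Second inversion of C# minor-major seventh has the fifth (G#) in the bass. As a slash chord: C#m(maj7)/G#.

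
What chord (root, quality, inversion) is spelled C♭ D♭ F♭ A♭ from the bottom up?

Db minor seventh, third inversion

The distinct note names are Cb, Db, Fb, Ab. Stacked in thirds they read Db–Fb–Ab–Cb, which is a minor seventh chord on Db.
The lowest note is Cb, the seventh of the chord, so this is third inversion (figured bass 4/2).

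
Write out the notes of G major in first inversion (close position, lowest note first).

B, D, G

The chord tones are G–B–D. With the third (B) lowest for first inversion: B, D, G.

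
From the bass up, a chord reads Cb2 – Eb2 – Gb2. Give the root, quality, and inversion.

Reducing to letter names: Cb, Eb, Gb. These stack in thirds as Cb–Eb–Gb — a Cb major triad.
The lowest note is Cb, the root of the chord, so this is root position (figured bass 5/3).

Cb major, root position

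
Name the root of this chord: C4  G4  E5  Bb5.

The distinct letter names are C, G, E, Bb. Arranged as a stack of thirds they read C–E–G–Bb, so C is the root (a C dominant seventh chord).

C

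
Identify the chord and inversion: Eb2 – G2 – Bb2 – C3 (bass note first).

The pitch classes Eb, G, Bb, C arrange in thirds as C–Eb–G–Bb: a C minor seventh chord.
The lowest note is Eb, the third of the chord, so this is first inversion (figured bass 6/5).

C minor seventh, first inversion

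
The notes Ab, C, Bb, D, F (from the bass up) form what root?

Bb

Ab, C, Bb, D, F are the tones of a Bb dominant ninth chord (Bb–D–F–Ab–C), making Bb the root.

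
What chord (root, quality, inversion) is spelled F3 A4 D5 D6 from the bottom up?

Reducing to letter names: F, A, D. These stack in thirds as D–F–A — a D minor triad.
With the third (F) in the bass, the chord is in first inversion (figured bass 6).

D minor, first inversion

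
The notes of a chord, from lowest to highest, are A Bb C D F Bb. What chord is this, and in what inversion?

The pitch classes A, Bb, C, D, F arrange in thirds as Bb–D–F–A–C: a Bb major ninth chord.
A is the seventh of Bb major ninth; seventh in the bass means third inversion.

Bb major ninth, third inversion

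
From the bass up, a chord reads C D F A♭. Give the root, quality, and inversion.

D half-diminished seventh, third inversion

Reducing to letter names: C, D, F, Ab. These stack in thirds as D–F–Ab–C — a D half-diminished seventh chord.
C is the seventh of D half-diminished seventh; seventh in the bass means third inversion (figured bass 4/2).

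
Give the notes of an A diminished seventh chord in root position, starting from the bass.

Spelling A diminished seventh: A–C–Eb–Gb. In root position the root is bass, giving A, C, Eb, Gb from the bottom.

A, C, Eb, Gb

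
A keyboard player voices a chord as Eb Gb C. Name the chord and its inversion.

C diminished, first inversion

The distinct note names are Eb, Gb, C. Stacked in thirds they read C–Eb–Gb, which is a diminished triad on C.
The lowest note is Eb, the third of the chord, so this is first inversion (figured bass 6).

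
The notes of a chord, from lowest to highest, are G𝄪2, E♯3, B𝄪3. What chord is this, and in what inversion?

The pitch classes G##, E#, B## arrange in thirds as E#–G##–B##: an E# augmented triad.
The lowest note is G##, the third of the chord, so this is first inversion (figured bass 6).

E# augmented, first inversion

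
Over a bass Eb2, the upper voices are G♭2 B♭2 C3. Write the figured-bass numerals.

6/5

The notes Eb, Gb, Bb, C stack in thirds as C–Eb–Gb–Bb — a C half-diminished seventh chord. The bass Eb is the third, so this is first inversion: figured 6/5.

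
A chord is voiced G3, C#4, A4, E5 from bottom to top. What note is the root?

A

The distinct letter names are G, C#, A, E. Arranged as a stack of thirds they read A–C#–E–G, so A is the root (an A dominant seventh chord).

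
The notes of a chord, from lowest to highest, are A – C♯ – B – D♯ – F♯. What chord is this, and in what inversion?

Reducing to letter names: A, C#, B, D#, F#. These stack in thirds as B–D#–F#–A–C# — a B dominant ninth chord.
The lowest note is A, the seventh of the chord, so this is third inversion.

B dominant ninth, third inversion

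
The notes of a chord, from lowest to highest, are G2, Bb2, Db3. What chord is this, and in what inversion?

The distinct note names are G, Bb, Db. Stacked in thirds they read G–Bb–Db, which is a diminished triad on G.
With the root (G) in the bass, the chord is in root position (figured bass 5/3).

G diminished, root position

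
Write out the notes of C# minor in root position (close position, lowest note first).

C#, E, G#

Spelling C# minor: C#–E–G#. In root position the root is bass, giving C#, E, G# from the bottom.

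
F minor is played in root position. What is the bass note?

In root position the root is lowest. For F minor (F–Ab–C) that is F.

F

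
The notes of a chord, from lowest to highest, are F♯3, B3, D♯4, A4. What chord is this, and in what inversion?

Reducing to letter names: F#, B, D#, A. These stack in thirds as B–D#–F#–A — a B dominant seventh chord.
F# is the fifth of B dominant seventh; fifth in the bass means second inversion (figured bass 4/3).

B dominant seventh, second inversion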